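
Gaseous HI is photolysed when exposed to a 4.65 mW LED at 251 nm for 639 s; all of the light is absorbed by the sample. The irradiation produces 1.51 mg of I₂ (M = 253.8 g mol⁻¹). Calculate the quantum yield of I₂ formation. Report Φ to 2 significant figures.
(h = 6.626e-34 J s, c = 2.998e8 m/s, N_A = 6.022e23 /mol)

Φ = 0.95

Product: 1.51 mg / 253.8 g mol⁻¹ = 5.950e-6 mol.
Photon energy at 251 nm: hc/λ = (6.626e-34)(2.998e8)/(251e-9) = 7.914e-19 J.
Energy delivered: (4.65 mW)(639 s) = 2.971 J.
Photons incident: 2.971 / 7.914e-19 = 3.754e18, i.e. 3.754e18/6.022e23 = 6.234e-6 mol.
Φ = 5.950e-6 mol / 6.234e-6 mol photons = 0.95.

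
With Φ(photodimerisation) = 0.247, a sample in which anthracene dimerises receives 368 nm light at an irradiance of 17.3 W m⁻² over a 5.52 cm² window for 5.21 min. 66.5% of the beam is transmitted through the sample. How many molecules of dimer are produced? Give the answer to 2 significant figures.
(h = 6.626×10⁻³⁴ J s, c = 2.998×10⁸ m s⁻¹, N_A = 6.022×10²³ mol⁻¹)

Photon energy at 368 nm: hc/λ = (6.626×10⁻³⁴)(2.998×10⁸)/(368×10⁻⁹) = 5.398×10⁻¹⁹ J.
Energy delivered: (17.3 W m⁻²)(5.52×10⁻⁴ m²)(312.6 s) = 2.985 J.
Photons incident: 2.985 / 5.398×10⁻¹⁹ = 5.530×10¹⁸, i.e. 5.530×10¹⁸/6.022×10²³ = 9.183×10⁻⁶ mol.
Fraction absorbed: 1 − 66.5/100 = 0.3350.
Photons absorbed: 0.3350 × 9.183×10⁻⁶ = 3.076×10⁻⁶ mol.
Product: Φ × n_abs = 0.247 × 3.076×10⁻⁶ = 7.598×10⁻⁷ mol.
As a count: 7.598×10⁻⁷ × 6.022×10²³ = 4.6×10¹⁷.

4.6×10¹⁷ molecules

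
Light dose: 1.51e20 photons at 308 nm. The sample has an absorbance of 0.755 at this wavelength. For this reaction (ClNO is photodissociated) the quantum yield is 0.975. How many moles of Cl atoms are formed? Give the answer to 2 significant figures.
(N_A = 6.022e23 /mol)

2.0e-4 mol

Moles of photons: 1.51e20 / 6.022e23 = 2.507e-4 mol.
Fraction absorbed: 1 − 10^(−0.755) = 0.8242.
Photons absorbed: 0.8242 × 2.507e-4 = 2.066e-4 mol.
Product: Φ × n_abs = 0.975 × 2.066e-4 = 2.014e-4 mol.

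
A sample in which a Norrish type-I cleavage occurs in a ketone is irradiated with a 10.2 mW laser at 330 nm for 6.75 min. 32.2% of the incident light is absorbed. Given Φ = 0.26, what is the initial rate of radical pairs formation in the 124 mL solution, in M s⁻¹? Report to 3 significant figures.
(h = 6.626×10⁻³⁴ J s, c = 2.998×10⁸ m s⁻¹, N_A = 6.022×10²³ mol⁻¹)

Photon energy at 330 nm: hc/λ = (6.626×10⁻³⁴)(2.998×10⁸)/(330×10⁻⁹) = 6.020×10⁻¹⁹ J.
Energy delivered: (10.2 mW)(405 s) = 4.131 J.
Photons incident: 4.131 / 6.020×10⁻¹⁹ = 6.862×10¹⁸, i.e. 6.862×10¹⁸/6.022×10²³ = 1.139×10⁻⁵ mol.
Photons absorbed: 0.322 × 1.139×10⁻⁵ = 3.668×10⁻⁶ mol.
Product formed: 0.26 × 3.668×10⁻⁶ = 9.537×10⁻⁷ mol.
Rate: 9.537×10⁻⁷ mol / (405 s × 0.124 L) = 1.90×10⁻⁸ M s⁻¹.

1.90×10⁻⁸ M s⁻¹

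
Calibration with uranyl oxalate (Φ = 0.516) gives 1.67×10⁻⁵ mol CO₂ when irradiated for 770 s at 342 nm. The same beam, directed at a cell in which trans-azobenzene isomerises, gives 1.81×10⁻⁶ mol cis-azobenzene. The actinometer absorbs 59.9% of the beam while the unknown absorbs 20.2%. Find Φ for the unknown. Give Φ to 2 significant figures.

Φ = 0.17

Photons absorbed by the actinometer: 1.67×10⁻⁵ / 0.516 = 3.236×10⁻⁵ mol.
Incident flux: 3.236×10⁻⁵ / 0.599 = 5.402×10⁻⁵ einstein.
Absorbed by unknown: 0.202 × 5.402×10⁻⁵ = 1.091×10⁻⁵ mol.
Φ(unknown) = 1.81×10⁻⁶ / 1.091×10⁻⁵ = 0.17.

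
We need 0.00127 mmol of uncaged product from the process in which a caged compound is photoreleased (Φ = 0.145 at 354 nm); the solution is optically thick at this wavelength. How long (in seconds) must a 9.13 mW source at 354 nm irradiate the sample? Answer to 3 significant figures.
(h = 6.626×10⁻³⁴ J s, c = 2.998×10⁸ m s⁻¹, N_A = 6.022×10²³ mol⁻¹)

t ≈ 324 s

Product: 0.00127 mmol = 1.27×10⁻⁶ mol.
Photons that must be absorbed: 1.27×10⁻⁶ / 0.145 = 8.759×10⁻⁶ mol.
Photon energy: hc/λ = 5.612×10⁻¹⁹ J; per mole, 3.380×10⁵ J mol⁻¹.
Energy required: 8.759×10⁻⁶ × 3.380×10⁵ = 2.961 J.
Time: 2.961 J / 0.00913 W = 324 s.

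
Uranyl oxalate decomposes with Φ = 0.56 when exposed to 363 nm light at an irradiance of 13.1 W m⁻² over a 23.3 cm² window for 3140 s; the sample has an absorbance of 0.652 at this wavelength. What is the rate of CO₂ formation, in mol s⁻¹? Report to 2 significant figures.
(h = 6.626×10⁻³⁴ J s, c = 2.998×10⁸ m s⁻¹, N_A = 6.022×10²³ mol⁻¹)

4.0×10⁻⁸ mol s⁻¹

Photon energy at 363 nm: hc/λ = (6.626×10⁻³⁴)(2.998×10⁸)/(363×10⁻⁹) = 5.472×10⁻¹⁹ J.
Energy delivered: (13.1 W m⁻²)(23.3×10⁻⁴ m²)(3140 s) = 95.84 J.
Photons incident: 95.84 / 5.472×10⁻¹⁹ = 1.751×10²⁰, i.e. 1.751×10²⁰/6.022×10²³ = 2.908×10⁻⁴ mol.
Fraction absorbed: 1 − 10^(−0.652) = 0.7772.
Photons absorbed: 0.7772 × 2.908×10⁻⁴ = 2.260×10⁻⁴ mol.
Product formed: 0.56 × 2.260×10⁻⁴ = 1.266×10⁻⁴ mol.
Rate: 1.266×10⁻⁴ / 3140 s = 4.0×10⁻⁸ mol s⁻¹.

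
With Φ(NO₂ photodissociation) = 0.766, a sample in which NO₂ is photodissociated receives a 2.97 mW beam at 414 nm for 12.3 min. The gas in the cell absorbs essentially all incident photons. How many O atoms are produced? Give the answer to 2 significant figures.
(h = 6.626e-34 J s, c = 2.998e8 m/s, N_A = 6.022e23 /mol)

3.5e18 atoms

Photon energy at 414 nm: hc/λ = (6.626e-34)(2.998e8)/(414e-9) = 4.798e-19 J.
Energy delivered: (2.97 mW)(738 s) = 2.192 J.
Photons incident: 2.192 / 4.798e-19 = 4.569e18, i.e. 4.569e18/6.022e23 = 7.587e-6 mol.
Product: Φ × n_abs = 0.766 × 7.587e-6 = 5.812e-6 mol.
As a count: 5.812e-6 × 6.022e23 = 3.5e18.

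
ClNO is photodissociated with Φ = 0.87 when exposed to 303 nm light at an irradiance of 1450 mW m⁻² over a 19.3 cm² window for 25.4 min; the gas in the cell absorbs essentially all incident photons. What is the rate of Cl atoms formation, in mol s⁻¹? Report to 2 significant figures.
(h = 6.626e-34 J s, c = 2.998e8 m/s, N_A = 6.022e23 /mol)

Photon energy at 303 nm: hc/λ = (6.626e-34)(2.998e8)/(303e-9) = 6.556e-19 J.
Energy delivered: (1450 mW m⁻²)(19.3e-4 m²)(1524 s) = 4.265 J.
Photons incident: 4.265 / 6.556e-19 = 6.505e18, i.e. 6.505e18/6.022e23 = 1.080e-5 mol.
Product formed: 0.87 × 1.080e-5 = 9.396e-6 mol.
Rate: 9.396e-6 / 1524 s = 6.2e-9 mol s⁻¹.

6.2e-9 mol s⁻¹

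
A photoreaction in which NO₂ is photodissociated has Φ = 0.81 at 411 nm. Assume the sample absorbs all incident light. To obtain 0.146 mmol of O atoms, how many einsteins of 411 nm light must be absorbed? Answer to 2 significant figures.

1.8×10⁻⁴ einstein

Product: 0.146 mmol = 1.46×10⁻⁴ mol.
Photons that must be absorbed: 1.46×10⁻⁴ / 0.81 = 1.802×10⁻⁴ mol.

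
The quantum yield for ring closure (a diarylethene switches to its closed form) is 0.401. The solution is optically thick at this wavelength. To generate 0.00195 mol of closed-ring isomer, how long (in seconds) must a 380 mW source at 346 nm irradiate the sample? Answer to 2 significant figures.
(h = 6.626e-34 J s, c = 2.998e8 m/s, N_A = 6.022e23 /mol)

Photons that must be absorbed: 0.00195 / 0.401 = 0.004863 mol.
Photon energy: hc/λ = 5.741e-19 J; per mole, 3.457e5 J mol⁻¹.
Energy required: 0.004863 × 3.457e5 = 1681 J.
Time: 1681 J / 0.38 W = 4400 s.

t ≈ 4400 s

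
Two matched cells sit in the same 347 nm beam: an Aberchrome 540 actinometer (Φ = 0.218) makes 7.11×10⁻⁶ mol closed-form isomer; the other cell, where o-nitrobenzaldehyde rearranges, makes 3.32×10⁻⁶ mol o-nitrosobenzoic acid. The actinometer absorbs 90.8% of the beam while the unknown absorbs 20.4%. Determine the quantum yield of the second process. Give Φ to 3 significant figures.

Photons absorbed by the actinometer: 7.11×10⁻⁶ / 0.218 = 3.261×10⁻⁵ mol.
Incident flux: 3.261×10⁻⁵ / 0.908 = 3.591×10⁻⁵ einstein.
Absorbed by unknown: 0.204 × 3.591×10⁻⁵ = 7.326×10⁻⁶ mol.
Φ(unknown) = 3.32×10⁻⁶ / 7.326×10⁻⁶ = 0.453.

Φ = 0.453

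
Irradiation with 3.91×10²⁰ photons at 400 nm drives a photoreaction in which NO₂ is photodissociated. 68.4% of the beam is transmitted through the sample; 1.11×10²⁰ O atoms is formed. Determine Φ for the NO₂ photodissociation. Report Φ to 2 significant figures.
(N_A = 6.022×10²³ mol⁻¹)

Product: 1.11×10²⁰ / 6.022×10²³ = 1.843×10⁻⁴ mol.
Moles of photons: 3.91×10²⁰ / 6.022×10²³ = 6.493×10⁻⁴ mol.
Fraction absorbed: 1 − 68.4/100 = 0.3160.
Photons absorbed: 0.3160 × 6.493×10⁻⁴ = 2.052×10⁻⁴ mol.
Φ = 1.843×10⁻⁴ mol / 2.052×10⁻⁴ mol photons = 0.90.

Φ = 0.90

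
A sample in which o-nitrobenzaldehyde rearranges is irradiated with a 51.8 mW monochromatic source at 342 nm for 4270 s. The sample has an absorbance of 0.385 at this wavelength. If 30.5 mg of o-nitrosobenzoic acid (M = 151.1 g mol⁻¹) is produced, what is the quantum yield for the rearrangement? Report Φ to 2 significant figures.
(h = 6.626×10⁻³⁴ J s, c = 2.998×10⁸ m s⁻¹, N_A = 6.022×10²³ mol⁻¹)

Product: 30.5 mg / 151.1 g mol⁻¹ = 2.019×10⁻⁴ mol.
Photon energy at 342 nm: hc/λ = (6.626×10⁻³⁴)(2.998×10⁸)/(342×10⁻⁹) = 5.808×10⁻¹⁹ J.
Energy delivered: (51.8 mW)(4270 s) = 221.2 J.
Photons incident: 221.2 / 5.808×10⁻¹⁹ = 3.809×10²⁰, i.e. 3.809×10²⁰/6.022×10²³ = 6.325×10⁻⁴ mol.
Fraction absorbed: 1 − 10^(−0.385) = 0.5879.
Photons absorbed: 0.5879 × 6.325×10⁻⁴ = 3.718×10⁻⁴ mol.
Φ = 2.019×10⁻⁴ mol / 3.718×10⁻⁴ mol photons = 0.54.

Φ = 0.54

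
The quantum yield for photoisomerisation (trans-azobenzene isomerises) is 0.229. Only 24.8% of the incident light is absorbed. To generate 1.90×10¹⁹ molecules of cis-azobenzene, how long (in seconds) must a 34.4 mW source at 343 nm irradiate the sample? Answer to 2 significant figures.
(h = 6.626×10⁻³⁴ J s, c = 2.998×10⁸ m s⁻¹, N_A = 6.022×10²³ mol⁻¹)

Product: 1.90×10¹⁹ / 6.022×10²³ = 3.155×10⁻⁵ mol.
Photons that must be absorbed: 3.155×10⁻⁵ / 0.229 = 1.378×10⁻⁴ mol.
Incident photons needed: 1.378×10⁻⁴ / 0.248 = 5.556×10⁻⁴ mol.
Photon energy: hc/λ = 5.791×10⁻¹⁹ J; per mole, 3.487×10⁵ J mol⁻¹.
Energy required: 5.556×10⁻⁴ × 3.487×10⁵ = 193.7 J.
Time: 193.7 J / 0.0344 W = 5600 s.

t ≈ 5600 s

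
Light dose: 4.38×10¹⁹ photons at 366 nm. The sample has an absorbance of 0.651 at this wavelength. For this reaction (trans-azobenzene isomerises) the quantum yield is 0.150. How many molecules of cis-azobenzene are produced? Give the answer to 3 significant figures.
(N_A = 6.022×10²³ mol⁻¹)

Moles of photons: 4.38×10¹⁹ / 6.022×10²³ = 7.273×10⁻⁵ mol.
Fraction absorbed: 1 − 10^(−0.651) = 0.7766.
Photons absorbed: 0.7766 × 7.273×10⁻⁵ = 5.648×10⁻⁵ mol.
Product: Φ × n_abs = 0.150 × 5.648×10⁻⁵ = 8.472×10⁻⁶ mol.
As a count: 8.472×10⁻⁶ × 6.022×10²³ = 5.10×10¹⁸.

5.10×10¹⁸ molecules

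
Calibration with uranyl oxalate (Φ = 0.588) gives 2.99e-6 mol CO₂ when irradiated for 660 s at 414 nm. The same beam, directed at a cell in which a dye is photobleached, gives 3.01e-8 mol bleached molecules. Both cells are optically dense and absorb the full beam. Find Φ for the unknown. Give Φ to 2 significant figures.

Φ = 0.0059

Photons absorbed by the actinometer: 2.99e-6 / 0.588 = 5.085e-6 mol.
Φ(unknown) = 3.01e-8 / 5.085e-6 = 0.0059.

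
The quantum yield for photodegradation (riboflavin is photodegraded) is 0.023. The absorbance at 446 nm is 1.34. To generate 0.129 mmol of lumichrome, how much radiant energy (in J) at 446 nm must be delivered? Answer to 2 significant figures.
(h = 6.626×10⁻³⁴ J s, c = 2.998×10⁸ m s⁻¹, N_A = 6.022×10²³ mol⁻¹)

Product: 0.129 mmol = 1.29×10⁻⁴ mol.
Photons that must be absorbed: 1.29×10⁻⁴ / 0.023 = 0.005609 mol.
Fraction absorbed: 1 − 10^(−1.34) = 0.9543.
Incident photons needed: 0.005609 / 0.9543 = 0.005878 mol.
Photon energy: hc/λ = 4.454×10⁻¹⁹ J; per mole, 2.682×10⁵ J mol⁻¹.
Energy required: 0.005878 × 2.682×10⁵ = 1600 J.

1600 J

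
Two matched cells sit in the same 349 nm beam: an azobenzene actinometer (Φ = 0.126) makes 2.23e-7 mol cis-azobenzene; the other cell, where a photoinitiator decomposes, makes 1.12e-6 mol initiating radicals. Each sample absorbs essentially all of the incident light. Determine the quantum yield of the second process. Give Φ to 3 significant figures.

Φ = 0.633

Photons absorbed by the actinometer: 2.23e-7 / 0.126 = 1.770e-6 mol.
Φ(unknown) = 1.12e-6 / 1.770e-6 = 0.633.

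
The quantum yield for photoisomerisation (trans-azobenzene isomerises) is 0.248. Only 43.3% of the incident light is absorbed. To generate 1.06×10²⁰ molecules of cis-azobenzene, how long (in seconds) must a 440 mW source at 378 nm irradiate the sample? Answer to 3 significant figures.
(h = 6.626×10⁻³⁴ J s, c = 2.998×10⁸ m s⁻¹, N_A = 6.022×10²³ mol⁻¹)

t ≈ 1180 s

Product: 1.06×10²⁰ / 6.022×10²³ = 1.760×10⁻⁴ mol.
Photons that must be absorbed: 1.760×10⁻⁴ / 0.248 = 7.097×10⁻⁴ mol.
Incident photons needed: 7.097×10⁻⁴ / 0.433 = 0.001639 mol.
Photon energy: hc/λ = 5.255×10⁻¹⁹ J; per mole, 3.165×10⁵ J mol⁻¹.
Energy required: 0.001639 × 3.165×10⁵ = 518.7 J.
Time: 518.7 J / 0.44 W = 1180 s.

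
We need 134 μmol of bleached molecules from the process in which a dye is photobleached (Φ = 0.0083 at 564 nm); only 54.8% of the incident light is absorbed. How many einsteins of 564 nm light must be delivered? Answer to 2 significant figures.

0.029 einstein

Product: 134 μmol = 1.34×10⁻⁴ mol.
Photons that must be absorbed: 1.34×10⁻⁴ / 0.0083 = 0.01614 mol.
Incident photons needed: 0.01614 / 0.548 = 0.02945 mol.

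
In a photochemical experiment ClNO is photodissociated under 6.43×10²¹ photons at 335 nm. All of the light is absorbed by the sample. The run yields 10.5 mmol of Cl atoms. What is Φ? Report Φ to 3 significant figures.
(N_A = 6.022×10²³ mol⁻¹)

Φ = 0.983

Product: 10.5 mmol = 0.0105 mol.
Moles of photons: 6.43×10²¹ / 6.022×10²³ = 0.01068 mol.
Φ = 0.0105 mol / 0.01068 mol photons = 0.983.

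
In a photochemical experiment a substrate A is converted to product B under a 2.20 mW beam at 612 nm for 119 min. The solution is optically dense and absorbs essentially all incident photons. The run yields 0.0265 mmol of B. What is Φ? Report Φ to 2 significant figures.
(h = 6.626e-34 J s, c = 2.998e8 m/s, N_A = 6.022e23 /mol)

Φ = 0.33

Product: 0.0265 mmol = 2.65e-5 mol.
Photon energy at 612 nm: hc/λ = (6.626e-34)(2.998e8)/(612e-9) = 3.246e-19 J.
Energy delivered: (2.20 mW)(7140 s) = 15.71 J.
Photons incident: 15.71 / 3.246e-19 = 4.840e19, i.e. 4.840e19/6.022e23 = 8.037e-5 mol.
Φ = 2.65e-5 mol / 8.037e-5 mol photons = 0.33.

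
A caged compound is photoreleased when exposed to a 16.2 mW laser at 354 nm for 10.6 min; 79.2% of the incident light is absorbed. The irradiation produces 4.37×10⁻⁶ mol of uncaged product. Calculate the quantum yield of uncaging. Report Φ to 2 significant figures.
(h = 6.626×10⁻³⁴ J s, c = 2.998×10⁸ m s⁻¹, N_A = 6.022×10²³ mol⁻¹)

Photon energy at 354 nm: hc/λ = (6.626×10⁻³⁴)(2.998×10⁸)/(354×10⁻⁹) = 5.612×10⁻¹⁹ J.
Energy delivered: (16.2 mW)(636 s) = 10.30 J.
Photons incident: 10.30 / 5.612×10⁻¹⁹ = 1.835×10¹⁹, i.e. 1.835×10¹⁹/6.022×10²³ = 3.047×10⁻⁵ mol.
Photons absorbed: 0.792 × 3.047×10⁻⁵ = 2.413×10⁻⁵ mol.
Φ = 4.37×10⁻⁶ mol / 2.413×10⁻⁵ mol photons = 0.18.

Φ = 0.18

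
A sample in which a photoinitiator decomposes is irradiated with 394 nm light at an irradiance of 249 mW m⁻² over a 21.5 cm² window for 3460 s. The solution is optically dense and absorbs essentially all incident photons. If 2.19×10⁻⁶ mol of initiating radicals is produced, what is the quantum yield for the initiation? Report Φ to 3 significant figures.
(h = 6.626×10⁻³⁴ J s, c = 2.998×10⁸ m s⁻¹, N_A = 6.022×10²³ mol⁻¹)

Photon energy at 394 nm: hc/λ = (6.626×10⁻³⁴)(2.998×10⁸)/(394×10⁻⁹) = 5.042×10⁻¹⁹ J.
Energy delivered: (249 mW m⁻²)(21.5×10⁻⁴ m²)(3460 s) = 1.852 J.
Photons incident: 1.852 / 5.042×10⁻¹⁹ = 3.673×10¹⁸, i.e. 3.673×10¹⁸/6.022×10²³ = 6.099×10⁻⁶ mol.
Φ = 2.19×10⁻⁶ mol / 6.099×10⁻⁶ mol photons = 0.359.

Φ = 0.359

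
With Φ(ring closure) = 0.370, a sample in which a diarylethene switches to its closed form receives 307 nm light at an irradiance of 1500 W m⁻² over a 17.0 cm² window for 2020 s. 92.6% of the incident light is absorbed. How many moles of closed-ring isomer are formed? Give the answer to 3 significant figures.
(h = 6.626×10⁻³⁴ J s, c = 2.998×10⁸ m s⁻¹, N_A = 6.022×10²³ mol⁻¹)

Photon energy at 307 nm: hc/λ = (6.626×10⁻³⁴)(2.998×10⁸)/(307×10⁻⁹) = 6.471×10⁻¹⁹ J.
Energy delivered: (1500 W m⁻²)(17.0×10⁻⁴ m²)(2020 s) = 5151 J.
Photons incident: 5151 / 6.471×10⁻¹⁹ = 7.960×10²¹, i.e. 7.960×10²¹/6.022×10²³ = 0.01322 mol.
Photons absorbed: 0.926 × 0.01322 = 0.01224 mol.
Product: Φ × n_abs = 0.370 × 0.01224 = 0.004529 mol.

0.00453 mol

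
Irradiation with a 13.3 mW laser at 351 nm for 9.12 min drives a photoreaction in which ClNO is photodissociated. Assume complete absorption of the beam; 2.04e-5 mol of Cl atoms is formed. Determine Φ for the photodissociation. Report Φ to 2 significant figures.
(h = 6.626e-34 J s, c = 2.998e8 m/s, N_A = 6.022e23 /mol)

Photon energy at 351 nm: hc/λ = (6.626e-34)(2.998e8)/(351e-9) = 5.659e-19 J.
Energy delivered: (13.3 mW)(547.2 s) = 7.278 J.
Photons incident: 7.278 / 5.659e-19 = 1.286e19, i.e. 1.286e19/6.022e23 = 2.136e-5 mol.
Φ = 2.04e-5 mol / 2.136e-5 mol photons = 0.96.

Φ = 0.96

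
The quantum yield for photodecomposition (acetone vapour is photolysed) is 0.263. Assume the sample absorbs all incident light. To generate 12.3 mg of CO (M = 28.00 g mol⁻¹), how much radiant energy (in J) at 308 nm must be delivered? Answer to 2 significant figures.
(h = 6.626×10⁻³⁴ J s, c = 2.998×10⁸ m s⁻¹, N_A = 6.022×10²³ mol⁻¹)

Product: 12.3 mg / 28.00 g mol⁻¹ = 4.393×10⁻⁴ mol.
Photons that must be absorbed: 4.393×10⁻⁴ / 0.263 = 0.001670 mol.
Photon energy: hc/λ = 6.450×10⁻¹⁹ J; per mole, 3.884×10⁵ J mol⁻¹.
Energy required: 0.001670 × 3.884×10⁵ = 650 J.

650 J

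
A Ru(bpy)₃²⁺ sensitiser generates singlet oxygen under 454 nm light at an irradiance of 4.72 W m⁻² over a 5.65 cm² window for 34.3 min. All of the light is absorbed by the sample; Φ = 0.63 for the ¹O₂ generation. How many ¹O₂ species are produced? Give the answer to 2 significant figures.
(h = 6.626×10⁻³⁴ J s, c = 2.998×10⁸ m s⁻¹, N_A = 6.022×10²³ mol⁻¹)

Photon energy at 454 nm: hc/λ = (6.626×10⁻³⁴)(2.998×10⁸)/(454×10⁻⁹) = 4.375×10⁻¹⁹ J.
Energy delivered: (4.72 W m⁻²)(5.65×10⁻⁴ m²)(2058 s) = 5.488 J.
Photons incident: 5.488 / 4.375×10⁻¹⁹ = 1.254×10¹⁹, i.e. 1.254×10¹⁹/6.022×10²³ = 2.082×10⁻⁵ mol.
Product: Φ × n_abs = 0.63 × 2.082×10⁻⁵ = 1.312×10⁻⁵ mol.
As a count: 1.312×10⁻⁵ × 6.022×10²³ = 7.9×10¹⁸.

7.9×10¹⁸ species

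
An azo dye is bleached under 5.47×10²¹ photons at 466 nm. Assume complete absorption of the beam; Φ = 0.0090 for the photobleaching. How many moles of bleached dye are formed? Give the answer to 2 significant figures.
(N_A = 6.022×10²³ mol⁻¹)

Moles of photons: 5.47×10²¹ / 6.022×10²³ = 0.009083 mol.
Product: Φ × n_abs = 0.0090 × 0.009083 = 8.175×10⁻⁵ mol.

8.2×10⁻⁵ mol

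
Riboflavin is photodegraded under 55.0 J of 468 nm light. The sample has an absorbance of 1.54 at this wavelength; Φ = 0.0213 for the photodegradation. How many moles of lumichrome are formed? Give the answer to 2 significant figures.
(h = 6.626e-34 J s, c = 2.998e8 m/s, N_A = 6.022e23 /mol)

Photon energy at 468 nm: hc/λ = (6.626e-34)(2.998e8)/(468e-9) = 4.245e-19 J.
Photons incident: 55.0 / 4.245e-19 = 1.296e20, i.e. 1.296e20/6.022e23 = 2.152e-4 mol.
Fraction absorbed: 1 − 10^(−1.54) = 0.9712.
Photons absorbed: 0.9712 × 2.152e-4 = 2.090e-4 mol.
Product: Φ × n_abs = 0.0213 × 2.090e-4 = 4.452e-6 mol.

4.5e-6 mol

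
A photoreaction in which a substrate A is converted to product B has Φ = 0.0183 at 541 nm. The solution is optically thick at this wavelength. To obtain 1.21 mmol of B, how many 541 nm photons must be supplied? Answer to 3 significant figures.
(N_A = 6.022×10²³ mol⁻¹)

Product: 1.21 mmol = 0.00121 mol.
Photons that must be absorbed: 0.00121 / 0.0183 = 0.06612 mol.
Photon count: 0.06612 × 6.022×10²³ = 3.98×10²².

3.98×10²² photons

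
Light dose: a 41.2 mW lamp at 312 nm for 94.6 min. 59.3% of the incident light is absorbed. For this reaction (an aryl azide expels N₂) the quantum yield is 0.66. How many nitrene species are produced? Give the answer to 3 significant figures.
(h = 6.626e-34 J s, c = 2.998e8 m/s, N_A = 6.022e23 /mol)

Photon energy at 312 nm: hc/λ = (6.626e-34)(2.998e8)/(312e-9) = 6.367e-19 J.
Energy delivered: (41.2 mW)(5676 s) = 233.9 J.
Photons incident: 233.9 / 6.367e-19 = 3.674e20, i.e. 3.674e20/6.022e23 = 6.101e-4 mol.
Photons absorbed: 0.593 × 6.101e-4 = 3.618e-4 mol.
Product: Φ × n_abs = 0.66 × 3.618e-4 = 2.388e-4 mol.
As a count: 2.388e-4 × 6.022e23 = 1.44e20.

1.44e20 species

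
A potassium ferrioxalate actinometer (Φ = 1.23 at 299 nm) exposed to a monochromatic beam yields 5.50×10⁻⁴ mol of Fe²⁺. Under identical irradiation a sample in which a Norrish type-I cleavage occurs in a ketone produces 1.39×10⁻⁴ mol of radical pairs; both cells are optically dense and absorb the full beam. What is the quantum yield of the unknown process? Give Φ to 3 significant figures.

Photons absorbed by the actinometer: 5.50×10⁻⁴ / 1.23 = 4.472×10⁻⁴ mol.
Φ(unknown) = 1.39×10⁻⁴ / 4.472×10⁻⁴ = 0.311.

Φ = 0.311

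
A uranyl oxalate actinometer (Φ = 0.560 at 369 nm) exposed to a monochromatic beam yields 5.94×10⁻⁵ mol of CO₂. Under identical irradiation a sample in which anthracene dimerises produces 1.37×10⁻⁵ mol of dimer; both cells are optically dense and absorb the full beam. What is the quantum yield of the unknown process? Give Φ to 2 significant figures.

Φ = 0.13

Photons absorbed by the actinometer: 5.94×10⁻⁵ / 0.560 = 1.061×10⁻⁴ mol.
Φ(unknown) = 1.37×10⁻⁵ / 1.061×10⁻⁴ = 0.13.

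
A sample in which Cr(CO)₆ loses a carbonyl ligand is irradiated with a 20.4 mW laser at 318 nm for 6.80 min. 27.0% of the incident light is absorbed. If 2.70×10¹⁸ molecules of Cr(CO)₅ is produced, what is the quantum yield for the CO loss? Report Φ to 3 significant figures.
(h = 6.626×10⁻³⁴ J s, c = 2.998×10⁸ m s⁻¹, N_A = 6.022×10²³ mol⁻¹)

Φ = 0.751

Product: 2.70×10¹⁸ / 6.022×10²³ = 4.484×10⁻⁶ mol.
Photon energy at 318 nm: hc/λ = (6.626×10⁻³⁴)(2.998×10⁸)/(318×10⁻⁹) = 6.247×10⁻¹⁹ J.
Energy delivered: (20.4 mW)(408 s) = 8.323 J.
Photons incident: 8.323 / 6.247×10⁻¹⁹ = 1.332×10¹⁹, i.e. 1.332×10¹⁹/6.022×10²³ = 2.212×10⁻⁵ mol.
Photons absorbed: 0.270 × 2.212×10⁻⁵ = 5.972×10⁻⁶ mol.
Φ = 4.484×10⁻⁶ mol / 5.972×10⁻⁶ mol photons = 0.751.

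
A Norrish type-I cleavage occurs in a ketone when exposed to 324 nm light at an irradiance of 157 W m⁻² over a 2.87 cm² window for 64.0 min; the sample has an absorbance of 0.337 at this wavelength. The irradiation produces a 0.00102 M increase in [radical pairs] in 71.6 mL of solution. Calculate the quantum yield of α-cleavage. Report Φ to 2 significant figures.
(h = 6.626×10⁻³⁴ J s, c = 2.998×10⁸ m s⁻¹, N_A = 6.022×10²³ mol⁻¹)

Product: (0.00102 M)(0.0716 L) = 7.303×10⁻⁵ mol.
Photon energy at 324 nm: hc/λ = (6.626×10⁻³⁴)(2.998×10⁸)/(324×10⁻⁹) = 6.131×10⁻¹⁹ J.
Energy delivered: (157 W m⁻²)(2.87×10⁻⁴ m²)(3840 s) = 173.0 J.
Photons incident: 173.0 / 6.131×10⁻¹⁹ = 2.822×10²⁰, i.e. 2.822×10²⁰/6.022×10²³ = 4.686×10⁻⁴ mol.
Fraction absorbed: 1 − 10^(−0.337) = 0.5397.
Photons absorbed: 0.5397 × 4.686×10⁻⁴ = 2.529×10⁻⁴ mol.
Φ = 7.303×10⁻⁵ mol / 2.529×10⁻⁴ mol photons = 0.29.

Φ = 0.29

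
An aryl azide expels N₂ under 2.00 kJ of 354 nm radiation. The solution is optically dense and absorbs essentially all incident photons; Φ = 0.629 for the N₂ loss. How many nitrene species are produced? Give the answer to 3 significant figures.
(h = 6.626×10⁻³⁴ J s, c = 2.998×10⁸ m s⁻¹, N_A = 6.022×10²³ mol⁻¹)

2.24×10²¹ species

Photon energy at 354 nm: hc/λ = (6.626×10⁻³⁴)(2.998×10⁸)/(354×10⁻⁹) = 5.612×10⁻¹⁹ J.
Incident energy: 2.00 kJ = 2000 J.
Photons incident: 2000 / 5.612×10⁻¹⁹ = 3.564×10²¹, i.e. 3.564×10²¹/6.022×10²³ = 0.005918 mol.
Product: Φ × n_abs = 0.629 × 0.005918 = 0.003722 mol.
As a count: 0.003722 × 6.022×10²³ = 2.24×10²¹.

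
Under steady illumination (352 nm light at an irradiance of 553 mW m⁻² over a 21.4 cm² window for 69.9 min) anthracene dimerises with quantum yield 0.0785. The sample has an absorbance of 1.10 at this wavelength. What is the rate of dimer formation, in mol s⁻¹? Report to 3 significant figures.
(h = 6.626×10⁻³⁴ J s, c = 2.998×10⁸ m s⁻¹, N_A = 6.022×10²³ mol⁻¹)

Photon energy at 352 nm: hc/λ = (6.626×10⁻³⁴)(2.998×10⁸)/(352×10⁻⁹) = 5.643×10⁻¹⁹ J.
Energy delivered: (553 mW m⁻²)(21.4×10⁻⁴ m²)(4194 s) = 4.963 J.
Photons incident: 4.963 / 5.643×10⁻¹⁹ = 8.795×10¹⁸, i.e. 8.795×10¹⁸/6.022×10²³ = 1.460×10⁻⁵ mol.
Fraction absorbed: 1 − 10^(−1.10) = 0.9206.
Photons absorbed: 0.9206 × 1.460×10⁻⁵ = 1.344×10⁻⁵ mol.
Product formed: 0.0785 × 1.344×10⁻⁵ = 1.055×10⁻⁶ mol.
Rate: 1.055×10⁻⁶ / 4194 s = 2.52×10⁻¹⁰ mol s⁻¹.

2.52×10⁻¹⁰ mol s⁻¹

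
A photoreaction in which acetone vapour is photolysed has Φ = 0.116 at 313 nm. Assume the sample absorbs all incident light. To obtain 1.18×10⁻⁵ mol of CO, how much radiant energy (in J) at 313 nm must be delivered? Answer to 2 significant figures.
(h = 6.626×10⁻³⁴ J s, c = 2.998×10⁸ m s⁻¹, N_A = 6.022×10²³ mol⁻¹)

39 J

Photons that must be absorbed: 1.18×10⁻⁵ / 0.116 = 1.017×10⁻⁴ mol.
Photon energy: hc/λ = 6.347×10⁻¹⁹ J; per mole, 3.822×10⁵ J mol⁻¹.
Energy required: 1.017×10⁻⁴ × 3.822×10⁵ = 39 J.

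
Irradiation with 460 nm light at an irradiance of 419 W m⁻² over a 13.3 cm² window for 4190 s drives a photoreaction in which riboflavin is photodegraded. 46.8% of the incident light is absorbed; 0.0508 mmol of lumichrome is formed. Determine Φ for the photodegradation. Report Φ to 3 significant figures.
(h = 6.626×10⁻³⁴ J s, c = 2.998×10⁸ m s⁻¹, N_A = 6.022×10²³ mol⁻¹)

Φ = 0.0121

Product: 0.0508 mmol = 5.08×10⁻⁵ mol.
Photon energy at 460 nm: hc/λ = (6.626×10⁻³⁴)(2.998×10⁸)/(460×10⁻⁹) = 4.318×10⁻¹⁹ J.
Energy delivered: (419 W m⁻²)(13.3×10⁻⁴ m²)(4190 s) = 2335 J.
Photons incident: 2335 / 4.318×10⁻¹⁹ = 5.408×10²¹, i.e. 5.408×10²¹/6.022×10²³ = 0.008980 mol.
Photons absorbed: 0.468 × 0.008980 = 0.004203 mol.
Φ = 5.08×10⁻⁵ mol / 0.004203 mol photons = 0.0121.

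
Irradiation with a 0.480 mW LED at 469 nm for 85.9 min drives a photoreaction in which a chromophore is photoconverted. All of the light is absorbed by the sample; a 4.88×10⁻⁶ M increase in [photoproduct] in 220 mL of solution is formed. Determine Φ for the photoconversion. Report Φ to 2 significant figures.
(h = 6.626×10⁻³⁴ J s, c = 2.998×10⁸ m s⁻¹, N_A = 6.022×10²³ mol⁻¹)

Φ = 0.11

Product: (4.88×10⁻⁶ M)(0.22 L) = 1.074×10⁻⁶ mol.
Photon energy at 469 nm: hc/λ = (6.626×10⁻³⁴)(2.998×10⁸)/(469×10⁻⁹) = 4.236×10⁻¹⁹ J.
Energy delivered: (0.480 mW)(5154 s) = 2.474 J.
Photons incident: 2.474 / 4.236×10⁻¹⁹ = 5.840×10¹⁸, i.e. 5.840×10¹⁸/6.022×10²³ = 9.698×10⁻⁶ mol.
Φ = 1.074×10⁻⁶ mol / 9.698×10⁻⁶ mol photons = 0.11.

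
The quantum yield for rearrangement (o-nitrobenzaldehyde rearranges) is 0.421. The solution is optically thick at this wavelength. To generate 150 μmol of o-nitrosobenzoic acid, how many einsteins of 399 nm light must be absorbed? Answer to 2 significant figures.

Product: 150 μmol = 1.50e-4 mol.
Photons that must be absorbed: 1.50e-4 / 0.421 = 3.563e-4 mol.

3.6e-4 einstein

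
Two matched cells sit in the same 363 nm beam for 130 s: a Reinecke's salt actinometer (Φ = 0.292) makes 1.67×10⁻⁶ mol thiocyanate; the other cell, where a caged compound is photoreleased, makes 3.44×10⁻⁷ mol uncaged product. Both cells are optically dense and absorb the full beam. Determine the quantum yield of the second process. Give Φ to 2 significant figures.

Φ = 0.060

Photons absorbed by the actinometer: 1.67×10⁻⁶ / 0.292 = 5.719×10⁻⁶ mol.
Φ(unknown) = 3.44×10⁻⁷ / 5.719×10⁻⁶ = 0.060.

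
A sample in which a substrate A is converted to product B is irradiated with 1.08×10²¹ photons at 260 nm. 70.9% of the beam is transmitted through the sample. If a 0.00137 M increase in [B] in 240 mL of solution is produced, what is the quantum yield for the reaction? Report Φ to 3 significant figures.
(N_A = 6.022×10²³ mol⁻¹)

Product: (0.00137 M)(0.24 L) = 3.288×10⁻⁴ mol.
Moles of photons: 1.08×10²¹ / 6.022×10²³ = 0.001793 mol.
Fraction absorbed: 1 − 70.9/100 = 0.2910.
Photons absorbed: 0.2910 × 0.001793 = 5.218×10⁻⁴ mol.
Φ = 3.288×10⁻⁴ mol / 5.218×10⁻⁴ mol photons = 0.630.

Φ = 0.630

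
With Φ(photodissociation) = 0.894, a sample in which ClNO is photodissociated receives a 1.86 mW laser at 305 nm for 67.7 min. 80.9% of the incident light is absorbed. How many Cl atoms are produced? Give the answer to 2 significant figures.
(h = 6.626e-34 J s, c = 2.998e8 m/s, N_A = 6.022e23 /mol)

Photon energy at 305 nm: hc/λ = (6.626e-34)(2.998e8)/(305e-9) = 6.513e-19 J.
Energy delivered: (1.86 mW)(4062 s) = 7.555 J.
Photons incident: 7.555 / 6.513e-19 = 1.160e19, i.e. 1.160e19/6.022e23 = 1.926e-5 mol.
Photons absorbed: 0.809 × 1.926e-5 = 1.558e-5 mol.
Product: Φ × n_abs = 0.894 × 1.558e-5 = 1.393e-5 mol.
As a count: 1.393e-5 × 6.022e23 = 8.4e18.

8.4e18 atoms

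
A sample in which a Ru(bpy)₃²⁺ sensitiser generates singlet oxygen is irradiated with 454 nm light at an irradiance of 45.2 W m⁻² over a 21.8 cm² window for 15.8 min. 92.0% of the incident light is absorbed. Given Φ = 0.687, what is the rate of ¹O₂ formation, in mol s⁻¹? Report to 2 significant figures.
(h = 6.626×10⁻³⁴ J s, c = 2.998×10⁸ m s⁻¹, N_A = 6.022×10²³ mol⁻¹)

Photon energy at 454 nm: hc/λ = (6.626×10⁻³⁴)(2.998×10⁸)/(454×10⁻⁹) = 4.375×10⁻¹⁹ J.
Energy delivered: (45.2 W m⁻²)(21.8×10⁻⁴ m²)(948 s) = 93.41 J.
Photons incident: 93.41 / 4.375×10⁻¹⁹ = 2.135×10²⁰, i.e. 2.135×10²⁰/6.022×10²³ = 3.545×10⁻⁴ mol.
Photons absorbed: 0.920 × 3.545×10⁻⁴ = 3.261×10⁻⁴ mol.
Product formed: 0.687 × 3.261×10⁻⁴ = 2.240×10⁻⁴ mol.
Rate: 2.240×10⁻⁴ / 948 s = 2.4×10⁻⁷ mol s⁻¹.

2.4×10⁻⁷ mol s⁻¹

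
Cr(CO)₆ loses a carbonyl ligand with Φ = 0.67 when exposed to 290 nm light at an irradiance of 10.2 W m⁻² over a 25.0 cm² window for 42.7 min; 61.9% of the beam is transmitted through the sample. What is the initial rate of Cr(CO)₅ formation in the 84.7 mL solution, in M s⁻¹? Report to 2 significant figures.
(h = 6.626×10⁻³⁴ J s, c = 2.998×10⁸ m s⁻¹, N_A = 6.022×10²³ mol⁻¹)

1.9×10⁻⁷ M s⁻¹

Photon energy at 290 nm: hc/λ = (6.626×10⁻³⁴)(2.998×10⁸)/(290×10⁻⁹) = 6.850×10⁻¹⁹ J.
Energy delivered: (10.2 W m⁻²)(25.0×10⁻⁴ m²)(2562 s) = 65.33 J.
Photons incident: 65.33 / 6.850×10⁻¹⁹ = 9.537×10¹⁹, i.e. 9.537×10¹⁹/6.022×10²³ = 1.584×10⁻⁴ mol.
Fraction absorbed: 1 − 61.9/100 = 0.3810.
Photons absorbed: 0.3810 × 1.584×10⁻⁴ = 6.035×10⁻⁵ mol.
Product formed: 0.67 × 6.035×10⁻⁵ = 4.043×10⁻⁵ mol.
Rate: 4.043×10⁻⁵ mol / (2562 s × 0.0847 L) = 1.9×10⁻⁷ M s⁻¹.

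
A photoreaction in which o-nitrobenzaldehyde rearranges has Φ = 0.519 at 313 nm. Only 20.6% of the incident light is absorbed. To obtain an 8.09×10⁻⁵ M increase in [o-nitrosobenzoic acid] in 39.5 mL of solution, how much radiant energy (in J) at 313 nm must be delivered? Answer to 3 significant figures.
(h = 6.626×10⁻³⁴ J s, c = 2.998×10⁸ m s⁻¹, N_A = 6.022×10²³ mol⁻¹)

Product: (8.09×10⁻⁵ M)(0.0395 L) = 3.196×10⁻⁶ mol.
Photons that must be absorbed: 3.196×10⁻⁶ / 0.519 = 6.158×10⁻⁶ mol.
Incident photons needed: 6.158×10⁻⁶ / 0.206 = 2.989×10⁻⁵ mol.
Photon energy: hc/λ = 6.347×10⁻¹⁹ J; per mole, 3.822×10⁵ J mol⁻¹.
Energy required: 2.989×10⁻⁵ × 3.822×10⁵ = 11.4 J.

11.4 J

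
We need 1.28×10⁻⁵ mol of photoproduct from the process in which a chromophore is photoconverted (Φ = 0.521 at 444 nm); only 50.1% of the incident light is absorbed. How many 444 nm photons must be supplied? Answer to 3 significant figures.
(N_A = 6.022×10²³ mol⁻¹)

2.95×10¹⁹ photons

Photons that must be absorbed: 1.28×10⁻⁵ / 0.521 = 2.457×10⁻⁵ mol.
Incident photons needed: 2.457×10⁻⁵ / 0.501 = 4.904×10⁻⁵ mol.
Photon count: 4.904×10⁻⁵ × 6.022×10²³ = 2.95×10¹⁹.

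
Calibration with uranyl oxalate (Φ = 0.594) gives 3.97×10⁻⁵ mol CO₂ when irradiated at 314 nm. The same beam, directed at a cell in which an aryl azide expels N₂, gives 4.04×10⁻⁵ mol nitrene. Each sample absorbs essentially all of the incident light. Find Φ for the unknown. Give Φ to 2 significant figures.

Φ = 0.60

Photons absorbed by the actinometer: 3.97×10⁻⁵ / 0.594 = 6.684×10⁻⁵ mol.
Φ(unknown) = 4.04×10⁻⁵ / 6.684×10⁻⁵ = 0.60.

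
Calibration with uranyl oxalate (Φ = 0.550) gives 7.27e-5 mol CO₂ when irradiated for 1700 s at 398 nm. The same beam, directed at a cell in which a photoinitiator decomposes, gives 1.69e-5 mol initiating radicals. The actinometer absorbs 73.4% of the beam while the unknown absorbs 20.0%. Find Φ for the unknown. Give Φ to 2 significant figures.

Photons absorbed by the actinometer: 7.27e-5 / 0.550 = 1.322e-4 mol.
Incident flux: 1.322e-4 / 0.734 = 1.801e-4 einstein.
Absorbed by unknown: 0.200 × 1.801e-4 = 3.602e-5 mol.
Φ(unknown) = 1.69e-5 / 3.602e-5 = 0.47.

Φ = 0.47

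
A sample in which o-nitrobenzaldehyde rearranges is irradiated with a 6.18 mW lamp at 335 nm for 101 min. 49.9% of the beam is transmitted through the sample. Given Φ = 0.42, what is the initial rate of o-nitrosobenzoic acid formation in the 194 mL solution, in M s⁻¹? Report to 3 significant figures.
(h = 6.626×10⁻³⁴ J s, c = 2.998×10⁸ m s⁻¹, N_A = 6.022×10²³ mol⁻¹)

1.88×10⁻⁸ M s⁻¹

Photon energy at 335 nm: hc/λ = (6.626×10⁻³⁴)(2.998×10⁸)/(335×10⁻⁹) = 5.930×10⁻¹⁹ J.
Energy delivered: (6.18 mW)(6060 s) = 37.45 J.
Photons incident: 37.45 / 5.930×10⁻¹⁹ = 6.315×10¹⁹, i.e. 6.315×10¹⁹/6.022×10²³ = 1.049×10⁻⁴ mol.
Fraction absorbed: 1 − 49.9/100 = 0.5010.
Photons absorbed: 0.5010 × 1.049×10⁻⁴ = 5.255×10⁻⁵ mol.
Product formed: 0.42 × 5.255×10⁻⁵ = 2.207×10⁻⁵ mol.
Rate: 2.207×10⁻⁵ mol / (6060 s × 0.194 L) = 1.88×10⁻⁸ M s⁻¹.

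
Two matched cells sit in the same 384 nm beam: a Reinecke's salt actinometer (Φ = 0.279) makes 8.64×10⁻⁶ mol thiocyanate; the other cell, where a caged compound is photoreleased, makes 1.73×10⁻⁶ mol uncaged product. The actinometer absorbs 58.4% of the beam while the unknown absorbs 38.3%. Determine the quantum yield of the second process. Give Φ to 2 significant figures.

Photons absorbed by the actinometer: 8.64×10⁻⁶ / 0.279 = 3.097×10⁻⁵ mol.
Incident flux: 3.097×10⁻⁵ / 0.584 = 5.303×10⁻⁵ einstein.
Absorbed by unknown: 0.383 × 5.303×10⁻⁵ = 2.031×10⁻⁵ mol.
Φ(unknown) = 1.73×10⁻⁶ / 2.031×10⁻⁵ = 0.085.

Φ = 0.085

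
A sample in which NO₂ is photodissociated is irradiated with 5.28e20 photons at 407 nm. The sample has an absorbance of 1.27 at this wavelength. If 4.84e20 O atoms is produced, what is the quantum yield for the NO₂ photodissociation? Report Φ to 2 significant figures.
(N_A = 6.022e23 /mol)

Product: 4.84e20 / 6.022e23 = 8.037e-4 mol.
Moles of photons: 5.28e20 / 6.022e23 = 8.768e-4 mol.
Fraction absorbed: 1 − 10^(−1.27) = 0.9463.
Photons absorbed: 0.9463 × 8.768e-4 = 8.297e-4 mol.
Φ = 8.037e-4 mol / 8.297e-4 mol photons = 0.97.

Φ = 0.97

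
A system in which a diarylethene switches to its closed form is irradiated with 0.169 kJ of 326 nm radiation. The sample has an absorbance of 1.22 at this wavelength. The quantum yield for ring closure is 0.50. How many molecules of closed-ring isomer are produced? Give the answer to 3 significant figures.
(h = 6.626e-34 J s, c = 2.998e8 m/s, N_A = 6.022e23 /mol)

1.30e20 molecules

Photon energy at 326 nm: hc/λ = (6.626e-34)(2.998e8)/(326e-9) = 6.093e-19 J.
Incident energy: 0.169 kJ = 169 J.
Photons incident: 169 / 6.093e-19 = 2.774e20, i.e. 2.774e20/6.022e23 = 4.606e-4 mol.
Fraction absorbed: 1 − 10^(−1.22) = 0.9397.
Photons absorbed: 0.9397 × 4.606e-4 = 4.328e-4 mol.
Product: Φ × n_abs = 0.50 × 4.328e-4 = 2.164e-4 mol.
As a count: 2.164e-4 × 6.022e23 = 1.30e20.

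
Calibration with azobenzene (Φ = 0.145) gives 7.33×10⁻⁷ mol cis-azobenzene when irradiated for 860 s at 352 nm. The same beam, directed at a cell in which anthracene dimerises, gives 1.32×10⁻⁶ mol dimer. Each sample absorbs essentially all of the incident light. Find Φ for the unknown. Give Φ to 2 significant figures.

Φ = 0.26

Photons absorbed by the actinometer: 7.33×10⁻⁷ / 0.145 = 5.055×10⁻⁶ mol.
Φ(unknown) = 1.32×10⁻⁶ / 5.055×10⁻⁶ = 0.26.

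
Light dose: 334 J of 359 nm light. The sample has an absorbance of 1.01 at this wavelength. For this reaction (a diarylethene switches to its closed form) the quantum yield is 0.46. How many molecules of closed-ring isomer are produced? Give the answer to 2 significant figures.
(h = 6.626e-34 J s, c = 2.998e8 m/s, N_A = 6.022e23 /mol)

2.5e20 molecules

Photon energy at 359 nm: hc/λ = (6.626e-34)(2.998e8)/(359e-9) = 5.533e-19 J.
Photons incident: 334 / 5.533e-19 = 6.037e20, i.e. 6.037e20/6.022e23 = 0.001002 mol.
Fraction absorbed: 1 − 10^(−1.01) = 0.9023.
Photons absorbed: 0.9023 × 0.001002 = 9.041e-4 mol.
Product: Φ × n_abs = 0.46 × 9.041e-4 = 4.159e-4 mol.
As a count: 4.159e-4 × 6.022e23 = 2.5e20.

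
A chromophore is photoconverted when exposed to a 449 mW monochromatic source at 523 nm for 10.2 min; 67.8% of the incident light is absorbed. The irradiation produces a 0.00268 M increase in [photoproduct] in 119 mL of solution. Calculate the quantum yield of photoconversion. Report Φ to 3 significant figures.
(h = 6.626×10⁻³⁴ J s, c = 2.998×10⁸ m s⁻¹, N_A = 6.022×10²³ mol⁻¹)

Φ = 0.392

Product: (0.00268 M)(0.119 L) = 3.189×10⁻⁴ mol.
Photon energy at 523 nm: hc/λ = (6.626×10⁻³⁴)(2.998×10⁸)/(523×10⁻⁹) = 3.798×10⁻¹⁹ J.
Energy delivered: (449 mW)(612 s) = 274.8 J.
Photons incident: 274.8 / 3.798×10⁻¹⁹ = 7.235×10²⁰, i.e. 7.235×10²⁰/6.022×10²³ = 0.001201 mol.
Photons absorbed: 0.678 × 0.001201 = 8.143×10⁻⁴ mol.
Φ = 3.189×10⁻⁴ mol / 8.143×10⁻⁴ mol photons = 0.392.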